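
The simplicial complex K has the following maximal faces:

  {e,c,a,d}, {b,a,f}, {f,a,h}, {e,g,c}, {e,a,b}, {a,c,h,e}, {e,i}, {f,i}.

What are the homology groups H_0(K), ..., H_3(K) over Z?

H_0 = Z,  H_1 = Z,  H_2 = 0,  H_3 = 0.

Order the vertices as a < b < c < d < e < f < g < h < i. Listing each simplex with vertices in this order, K has dimension 3 with simplices:

  0-simplices (9): a, b, c, d, e, f, g, h, i
  1-simplices (18): ab, ac, ad, ae, af, ah, be, bf, cd, ce, cg, ch, de, eg, eh, ei, fh, fi
  2-simplices (11): abe, abf, acd, ace, ach, ade, aeh, afh, cde, ceg, ceh
  3-simplices (2): acde, aceh

so the chain groups are C_0 ≅ Z^9, C_1 ≅ Z^18, C_2 ≅ Z^11, C_3 ≅ Z^2.

The boundary map ∂_1: C_1 → C_0 is given by ∂[p,q] = [q] − [p]. For instance
  ∂de = e − d.
The resulting 9×18 matrix has rank 8, and its Smith normal form has invariant factors (1,1,1,1,1,1,1,1).

∂_2: C_2 → C_1 sends each 2-simplex [p,q,r] to [q,r] − [p,r] + [p,q]. For instance
  ∂acd = cd − ad + ac,
  ∂ceg = eg − cg + ce.
As a 18×11 matrix over Z this has rank 9, with invariant factors (1,1,1,1,1,1,1,1,1).

The boundary map ∂_3: C_3 → C_2 sends each 3-simplex σ to the alternating sum Σ_i (−1)^i (σ with its i-th vertex removed). For instance
  ∂aceh = ceh − aeh + ach − ace,
  ∂acde = cde − ade + ace − acd.
As a 11×2 matrix over Z this has rank 2, with invariant factors (1,1).

Reading off H_k = ker ∂_k / im ∂_{k+1}:

  H_0: rank C_0 − rank ∂_1 = 9 − 8 = 1, and the invariant factors of ∂_1 are all 1, so H_0 = Z.
  H_1: rank ker ∂_1 − rank ∂_2 = (18 − 8) − 9 = 1, and the invariant factors of ∂_2 are all 1, so H_1 = Z.
  H_2: rank ker ∂_2 − rank ∂_3 = (11 − 9) − 2 = 0, and the invariant factors of ∂_3 are all 1, so H_2 = 0.
  H_3: rank ker ∂_3 − rank ∂_4 = (2 − 2) − 0 = 0, and there is no ∂_4, so H_3 = 0.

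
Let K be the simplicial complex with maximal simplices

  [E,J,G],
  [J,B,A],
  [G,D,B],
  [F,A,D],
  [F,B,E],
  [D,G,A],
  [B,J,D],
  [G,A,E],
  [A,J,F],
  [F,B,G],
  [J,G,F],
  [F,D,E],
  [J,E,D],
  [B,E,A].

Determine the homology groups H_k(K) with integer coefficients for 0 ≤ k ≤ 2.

H_0 = Z,  H_1 = Z^2,  H_2 = Z.

We work with the vertex ordering A < B < D < E < F < G < J. The simplices of K, each written with vertices in increasing order, are:

  0-simplices (7): A, B, D, E, F, G, J
  1-simplices (21): AB, AD, AE, AF, AG, AJ, BD, BE, BF, BG, BJ, DE, DF, DG, DJ, EF, EG, EJ, FG, FJ, GJ
  2-simplices (14): ABE, ABJ, ADF, ADG, AEG, AFJ, BDG, BDJ, BEF, BFG, DEF, DEJ, EGJ, FGJ

so the chain groups are C_0 ≅ Z^7, C_1 ≅ Z^21, C_2 ≅ Z^14.

The boundary map ∂_1: C_1 → C_0 maps an edge to its endpoints' difference, ∂[p,q] = q − p.
As a 7×21 matrix over Z this has rank 6, with invariant factors (1,1,1,1,1,1).

Boundary ∂_2: C_2 → C_1 maps a triangle to the signed sum of its edges. For instance
  ∂ABJ = BJ − AJ + AB,
  ∂AFJ = FJ − AJ + AF.
As a 21×14 matrix over Z this has rank 13, with invariant factors (1,1,1,1,1,1,1,1,1,1,1,1,1).

Computing H_k = (kernel of ∂_k) / (image of ∂_{k+1}):

  H_0: rank C_0 − rank ∂_1 = 7 − 6 = 1, and the invariant factors of ∂_1 are all 1, so H_0 = Z.
  H_1: rank ker ∂_1 − rank ∂_2 = (21 − 6) − 13 = 2, and the invariant factors of ∂_2 are all 1, so H_1 = Z^2.
  H_2: rank ker ∂_2 − rank ∂_3 = (14 − 13) − 0 = 1, and there is no ∂_3, so H_2 = Z.

As a check, the Euler characteristic is 7 − 21 + 14 = 0, which agrees with 1 − 2 + 1 = 0.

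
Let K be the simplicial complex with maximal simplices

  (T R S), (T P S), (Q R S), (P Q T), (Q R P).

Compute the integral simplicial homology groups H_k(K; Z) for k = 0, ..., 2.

H_0 = Z,  H_1 = Z,  H_2 = 0.

Fix the vertex order P < Q < R < S < T and write every simplex with vertices in increasing order. Then dim K = 2 and the simplices of K are:

  0-simplices (5): P, Q, R, S, T
  1-simplices (10): PQ, PR, PS, PT, QR, QS, QT, RS, RT, ST
  2-simplices (5): PQR, PQT, PST, QRS, RST

giving chain groups C_0 ≅ Z^5, C_1 ≅ Z^10, C_2 ≅ Z^5.

∂_1: C_1 → C_0 sends each edge [p,q] (with p < q) to q − p.
The resulting 5×10 matrix has rank 4, and its Smith normal form has invariant factors (1,1,1,1).

Boundary ∂_2: C_2 → C_1 acts by ∂[p,q,r] = [q,r] − [p,r] + [p,q]. For instance
  ∂PQR = QR − PR + PQ,
  ∂RST = ST − RT + RS.
The resulting 10×5 matrix has rank 5, and its Smith normal form has invariant factors (1,1,1,1,1).

Reading off H_k = ker ∂_k / im ∂_{k+1}:

  H_0: rank C_0 − rank ∂_1 = 5 − 4 = 1, and the invariant factors of ∂_1 are all 1, so H_0 ≅ Z.
  H_1: rank ker ∂_1 − rank ∂_2 = (10 − 4) − 5 = 1, and the invariant factors of ∂_2 are all 1, so H_1 ≅ Z.
  H_2: rank ker ∂_2 − rank ∂_3 = (5 − 5) − 0 = 0, and there is no ∂_3, so H_2 ≅ 0.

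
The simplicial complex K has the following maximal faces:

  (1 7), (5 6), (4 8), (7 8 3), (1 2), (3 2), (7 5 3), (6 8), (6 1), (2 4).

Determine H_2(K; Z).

Take the total order 1 < 2 < 3 < 4 < 5 < 6 < 7 < 8 on the vertex set. Then K (dimension 2) consists of the simplices:

  0-simplices (8): [1], [2], [3], [4], [5], [6], [7], [8]
  1-simplices (13): [1,2], [1,6], [1,7], [2,3], [2,4], [3,5], [3,7], [3,8], [4,8], [5,6], [5,7], [6,8], [7,8]
  2-simplices (2): [3,5,7], [3,7,8]

giving chain groups C_0 ≅ Z^8, C_1 ≅ Z^13, C_2 ≅ Z^2.

Boundary ∂_1: C_1 → C_0 sends each edge [p,q] (with p < q) to q − p. For instance
  ∂[4,8] = [8] − [4].
The resulting 8×13 matrix has rank 7, and its Smith normal form has invariant factors (1,1,1,1,1,1,1).

∂_2: C_2 → C_1 acts by ∂[p,q,r] = [q,r] − [p,r] + [p,q]. For instance
  ∂[3,7,8] = [7,8] − [3,8] + [3,7],
  ∂[3,5,7] = [5,7] − [3,7] + [3,5].
This gives a 13×2 integer matrix of rank 2; reducing to Smith normal form yields diagonal entries (1,1).

Reading off H_k = ker ∂_k / im ∂_{k+1}:

  H_2: rank ker ∂_2 − rank ∂_3 = (2 − 2) − 0 = 0, and there is no ∂_3, so H_2 ≅ 0.

H_2 = 0.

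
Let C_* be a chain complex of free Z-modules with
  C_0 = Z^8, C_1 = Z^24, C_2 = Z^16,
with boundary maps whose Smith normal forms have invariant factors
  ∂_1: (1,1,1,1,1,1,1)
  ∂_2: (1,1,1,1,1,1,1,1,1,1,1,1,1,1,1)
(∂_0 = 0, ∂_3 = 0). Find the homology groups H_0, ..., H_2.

H_0 = Z,  H_1 = Z^2,  H_2 = Z.

H_0: b_0 = 8 − 0 − 7 = 1; torsion from ∂_1 factors > 1: none. So H_0 = Z.
H_1: b_1 = 24 − 7 − 15 = 2; torsion from ∂_2 factors > 1: none. So H_1 = Z^2.
H_2: b_2 = 16 − 15 − 0 = 1; torsion from ∂_3 factors > 1: none. So H_2 = Z.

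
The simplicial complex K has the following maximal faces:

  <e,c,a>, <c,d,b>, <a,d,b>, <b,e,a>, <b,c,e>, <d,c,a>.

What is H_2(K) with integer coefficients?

Take the total order a < b < c < d < e on the vertex set. Then K (dimension 2) consists of the simplices:

  0-simplices (5): a, b, c, d, e
  1-simplices (9): ab, ac, ad, ae, bc, bd, be, cd, ce
  2-simplices (6): abd, abe, acd, ace, bcd, bce

giving chain groups C_0 ≅ Z^5, C_1 ≅ Z^9, C_2 ≅ Z^6.

∂_1: C_1 → C_0 is given by ∂[p,q] = [q] − [p].
As a 5×9 matrix over Z this has rank 4, with invariant factors (1,1,1,1).

The boundary map ∂_2: C_2 → C_1 acts by ∂[p,q,r] = [q,r] − [p,r] + [p,q]. For instance
  ∂acd = cd − ad + ac,
  ∂bce = ce − be + bc.
The 9×6 boundary matrix has rank 5 and Smith normal form diag(1,1,1,1,1).

From H_k ≅ ker(∂_k) / im(∂_{k+1}) we obtain:

  H_2: rank ker ∂_2 − rank ∂_3 = (6 − 5) − 0 = 1, and there is no ∂_3, so H_2 ≅ Z.

H_2 ≅ Z.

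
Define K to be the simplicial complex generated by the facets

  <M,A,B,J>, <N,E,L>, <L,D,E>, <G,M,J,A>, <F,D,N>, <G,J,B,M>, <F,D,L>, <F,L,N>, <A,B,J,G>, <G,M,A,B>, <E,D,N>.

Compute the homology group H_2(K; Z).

H_2 = Z.

K has 10 vertices, 19 edges, 16 triangles, 5 3-simplices.
rank ∂_2 = 11, rank ∂_3 = 4 ⇒ b_2 = 16 − 11 − 4 = 1; all invariant factors of ∂_3 are 1 so no torsion. So H_2 ≅ Z.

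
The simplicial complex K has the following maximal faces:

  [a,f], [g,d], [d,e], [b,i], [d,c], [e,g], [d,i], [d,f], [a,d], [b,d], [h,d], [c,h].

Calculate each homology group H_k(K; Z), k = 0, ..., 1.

K has 9 vertices, 12 edges.
rank ∂_0 = 0, rank ∂_1 = 8 ⇒ b_0 = 9 − 0 − 8 = 1; all invariant factors of ∂_1 are 1 so no torsion. So H_0 = Z.
rank ∂_1 = 8, rank ∂_2 = 0 ⇒ b_1 = 12 − 8 − 0 = 4. So H_1 = Z^4.

H_0 = Z,  H_1 = Z^4.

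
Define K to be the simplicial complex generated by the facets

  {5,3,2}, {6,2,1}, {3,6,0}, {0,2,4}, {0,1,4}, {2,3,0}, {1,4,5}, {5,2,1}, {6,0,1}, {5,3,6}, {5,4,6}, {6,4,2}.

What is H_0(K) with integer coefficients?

H_0 ≅ Z.

Take the total order 0 < 1 < 2 < 3 < 4 < 5 < 6 on the vertex set. Then K (dimension 2) consists of the simplices:

  0-simplices (7): [0], [1], [2], [3], [4], [5], [6]
  1-simplices (18): [0,1], [0,2], [0,3], [0,4], [0,6], [1,2], [1,4], [1,5], [1,6], [2,3], [2,4], [2,5], [2,6], [3,5], [3,6], [4,5], [4,6], [5,6]
  2-simplices (12): [0,1,4], [0,1,6], [0,2,3], [0,2,4], [0,3,6], [1,2,5], [1,2,6], [1,4,5], [2,3,5], [2,4,6], [3,5,6], [4,5,6]

so the chain groups are C_0 ≅ Z^7, C_1 ≅ Z^18, C_2 ≅ Z^12.

Boundary ∂_1: C_1 → C_0 maps an edge to its endpoints' difference, ∂[p,q] = q − p. For instance
  ∂[1,6] = [6] − [1].
The resulting 7×18 matrix has rank 6, and its Smith normal form has invariant factors (1,1,1,1,1,1).

∂_2: C_2 → C_1 sends each 2-simplex [p,q,r] to [q,r] − [p,r] + [p,q]. For instance
  ∂[0,1,6] = [1,6] − [0,6] + [0,1],
  ∂[4,5,6] = [5,6] − [4,6] + [4,5].
As a 18×12 matrix over Z this has rank 12, with invariant factors (1,1,1,1,1,1,1,1,1,1,1,2).

Reading off H_k = ker ∂_k / im ∂_{k+1}:

  H_0: rank C_0 − rank ∂_1 = 7 − 6 = 1, and the invariant factors of ∂_1 are all 1, so H_0 = Z.

(K is a triangulation of the real projective plane RP^2.)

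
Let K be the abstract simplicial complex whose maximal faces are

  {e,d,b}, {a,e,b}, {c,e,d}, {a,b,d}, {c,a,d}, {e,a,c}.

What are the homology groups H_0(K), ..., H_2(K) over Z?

Take the total order a < b < c < d < e on the vertex set. Then K (dimension 2) consists of the simplices:

  0-simplices (5): a, b, c, d, e
  1-simplices (9): ab, ac, ad, ae, bd, be, cd, ce, de
  2-simplices (6): abd, abe, acd, ace, bde, cde

so the chain groups are C_0 ≅ Z^5, C_1 ≅ Z^9, C_2 ≅ Z^6.

∂_1: C_1 → C_0 maps an edge to its endpoints' difference, ∂[p,q] = q − p.
The 5×9 boundary matrix has rank 4 and Smith normal form diag(1,1,1,1).

∂_2: C_2 → C_1 acts by ∂[p,q,r] = [q,r] − [p,r] + [p,q]. For instance
  ∂abe = be − ae + ab,
  ∂bde = de − be + bd.
The 9×6 boundary matrix has rank 5 and Smith normal form diag(1,1,1,1,1).

Now H_k = ker ∂_k / im ∂_{k+1}, so:

  H_0: rank C_0 − rank ∂_1 = 5 − 4 = 1, and the invariant factors of ∂_1 are all 1, so H_0 ≅ Z.
  H_1: rank ker ∂_1 − rank ∂_2 = (9 − 4) − 5 = 0, and the invariant factors of ∂_2 are all 1, so H_1 ≅ 0.
  H_2: rank ker ∂_2 − rank ∂_3 = (6 − 5) − 0 = 1, and there is no ∂_3, so H_2 ≅ Z.

As a check, the Euler characteristic is 5 − 9 + 6 = 2, which agrees with 1 − 0 + 1 = 2.
(K is a triangulation of the 2-sphere S^2.)

H_0 = Z,  H_1 = 0,  H_2 = Z.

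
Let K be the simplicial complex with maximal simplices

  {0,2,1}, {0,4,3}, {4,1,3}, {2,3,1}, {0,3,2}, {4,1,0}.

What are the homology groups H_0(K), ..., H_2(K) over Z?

H_0 = Z,  H_1 = 0,  H_2 = Z.

K has 5 vertices, 9 edges, 6 triangles.
rank ∂_0 = 0, rank ∂_1 = 4 ⇒ b_0 = 5 − 0 − 4 = 1; all invariant factors of ∂_1 are 1 so no torsion. So H_0 ≅ Z.
rank ∂_1 = 4, rank ∂_2 = 5 ⇒ b_1 = 9 − 4 − 5 = 0; all invariant factors of ∂_2 are 1 so no torsion. So H_1 ≅ 0.
rank ∂_2 = 5, rank ∂_3 = 0 ⇒ b_2 = 6 − 5 − 0 = 1. So H_2 ≅ Z.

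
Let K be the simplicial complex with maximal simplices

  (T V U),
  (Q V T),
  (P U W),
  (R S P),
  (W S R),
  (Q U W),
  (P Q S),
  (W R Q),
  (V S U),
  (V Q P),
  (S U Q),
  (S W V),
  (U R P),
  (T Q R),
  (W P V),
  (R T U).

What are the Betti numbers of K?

b_0 = 1, b_1 = 2, b_2 = 1.

Fix the vertex order P < Q < R < S < T < U < V < W and write every simplex with vertices in increasing order. Then dim K = 2 and the simplices of K are:

  0-simplices (8): P, Q, R, S, T, U, V, W
  1-simplices (24): PQ, PR, PS, PU, PV, PW, QR, QS, QT, QU, QV, QW, RS, RT, RU, RW, SU, SV, SW, TU, TV, UV, UW, VW
  2-simplices (16): PQS, PQV, PRS, PRU, PUW, PVW, QRT, QRW, QSU, QTV, QUW, RSW, RTU, SUV, SVW, TUV

so the chain groups are C_0 ≅ Z^8, C_1 ≅ Z^24, C_2 ≅ Z^16.

Boundary ∂_1: C_1 → C_0 sends each edge [p,q] (with p < q) to q − p. For instance
  ∂RU = U − R.
This gives a 8×24 integer matrix of rank 7; reducing to Smith normal form yields diagonal entries (1,1,1,1,1,1,1).

Boundary ∂_2: C_2 → C_1 sends each 2-simplex [p,q,r] to [q,r] − [p,r] + [p,q]. For instance
  ∂RTU = TU − RU + RT,
  ∂PRS = RS − PS + PR.
The resulting 24×16 matrix has rank 15, and its Smith normal form has invariant factors (1,1,1,1,1,1,1,1,1,1,1,1,1,1,1).

Computing H_k = (kernel of ∂_k) / (image of ∂_{k+1}):

  H_0: rank C_0 − rank ∂_1 = 8 − 7 = 1, and the invariant factors of ∂_1 are all 1, so H_0 = Z.
  H_1: rank ker ∂_1 − rank ∂_2 = (24 − 7) − 15 = 2, and the invariant factors of ∂_2 are all 1, so H_1 = Z^2.
  H_2: rank ker ∂_2 − rank ∂_3 = (16 − 15) − 0 = 1, and there is no ∂_3, so H_2 = Z.

Hence the Betti numbers are b_0 = 1, b_1 = 2, b_2 = 1.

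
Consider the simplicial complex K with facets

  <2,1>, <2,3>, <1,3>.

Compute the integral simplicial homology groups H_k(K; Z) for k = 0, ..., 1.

Fix the vertex order 1 < 2 < 3 and write every simplex with vertices in increasing order. Then dim K = 1 and the simplices of K are:

  0-simplices (3): [1], [2], [3]
  1-simplices (3): [1,2], [1,3], [2,3]

giving chain groups C_0 ≅ Z^3, C_1 ≅ Z^3.

The boundary map ∂_1: C_1 → C_0 maps an edge to its endpoints' difference, ∂[p,q] = q − p. For instance
  ∂[2,3] = [3] − [2].
The resulting 3×3 matrix has rank 2, and its Smith normal form has invariant factors (1,1).

Computing H_k = (kernel of ∂_k) / (image of ∂_{k+1}):

  H_0: rank C_0 − rank ∂_1 = 3 − 2 = 1, and the invariant factors of ∂_1 are all 1, so H_0 = Z.
  H_1: rank ker ∂_1 − rank ∂_2 = (3 − 2) − 0 = 1, and there is no ∂_2, so H_1 = Z.

H_0 ≅ Z,  H_1 ≅ Z.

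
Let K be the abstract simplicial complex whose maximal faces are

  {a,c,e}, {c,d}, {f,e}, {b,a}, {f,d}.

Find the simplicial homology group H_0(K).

We work with the vertex ordering a < b < c < d < e < f. The simplices of K, each written with vertices in increasing order, are:

  0-simplices (6): a, b, c, d, e, f
  1-simplices (7): ab, ac, ae, cd, ce, df, ef
  2-simplices (1): ace

so the chain groups are C_0 ≅ Z^6, C_1 ≅ Z^7, C_2 ≅ Z^1.

Boundary ∂_1: C_1 → C_0 sends each edge [p,q] (with p < q) to q − p. For instance
  ∂ac = c − a.
The resulting 6×7 matrix has rank 5, and its Smith normal form has invariant factors (1,1,1,1,1).

∂_2: C_2 → C_1 acts by ∂[p,q,r] = [q,r] − [p,r] + [p,q]. For instance
  ∂ace = ce − ae + ac.
The resulting 7×1 matrix has rank 1, and its Smith normal form has invariant factors (1).

Reading off H_k = ker ∂_k / im ∂_{k+1}:

  H_0: rank C_0 − rank ∂_1 = 6 − 5 = 1, and the invariant factors of ∂_1 are all 1, so H_0 ≅ Z.

H_0 ≅ Z.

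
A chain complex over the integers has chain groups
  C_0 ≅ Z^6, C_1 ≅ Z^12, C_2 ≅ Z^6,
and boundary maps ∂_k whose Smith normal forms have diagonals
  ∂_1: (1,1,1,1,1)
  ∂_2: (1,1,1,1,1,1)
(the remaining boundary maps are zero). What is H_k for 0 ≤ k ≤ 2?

H_0: b_0 = 6 − 0 − 5 = 1; torsion from ∂_1 factors > 1: none. So H_0 = Z.
H_1: b_1 = 12 − 5 − 6 = 1; torsion from ∂_2 factors > 1: none. So H_1 = Z.
H_2: b_2 = 6 − 6 − 0 = 0; torsion from ∂_3 factors > 1: none. So H_2 = 0.

H_0 = Z,  H_1 = Z,  H_2 = 0.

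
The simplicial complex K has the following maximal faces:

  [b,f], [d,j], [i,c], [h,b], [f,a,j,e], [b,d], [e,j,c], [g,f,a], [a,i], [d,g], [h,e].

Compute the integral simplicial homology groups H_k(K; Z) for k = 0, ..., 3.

H_0 = Z,  H_1 = Z^4,  H_2 = 0,  H_3 = 0.

Take the total order a < b < c < d < e < f < g < h < i < j on the vertex set. Then K (dimension 3) consists of the simplices:

  0-simplices (10): a, b, c, d, e, f, g, h, i, j
  1-simplices (18): ae, af, ag, ai, aj, bd, bf, bh, ce, ci, cj, dg, dj, ef, eh, ej, fg, fj
  2-simplices (6): aef, aej, afg, afj, cej, efj
  3-simplices (1): aefj

Hence C_0 ≅ Z^10, C_1 ≅ Z^18, C_2 ≅ Z^6, C_3 ≅ Z^1.

∂_1: C_1 → C_0 is given by ∂[p,q] = [q] − [p]. For instance
  ∂aj = j − a.
This gives a 10×18 integer matrix of rank 9; reducing to Smith normal form yields diagonal entries (1,1,1,1,1,1,1,1,1).

The boundary map ∂_2: C_2 → C_1 sends each 2-simplex [p,q,r] to [q,r] − [p,r] + [p,q]. For instance
  ∂aej = ej − aj + ae,
  ∂aef = ef − af + ae.
The 18×6 boundary matrix has rank 5 and Smith normal form diag(1,1,1,1,1).

The boundary map ∂_3: C_3 → C_2 sends each 3-simplex σ to the alternating sum Σ_i (−1)^i (σ with its i-th vertex removed). For instance
  ∂aefj = efj − afj + aej − aef.
The resulting 6×1 matrix has rank 1, and its Smith normal form has invariant factors (1).

Reading off H_k = ker ∂_k / im ∂_{k+1}:

  H_0: rank C_0 − rank ∂_1 = 10 − 9 = 1, and the invariant factors of ∂_1 are all 1, so H_0 = Z.
  H_1: rank ker ∂_1 − rank ∂_2 = (18 − 9) − 5 = 4, and the invariant factors of ∂_2 are all 1, so H_1 = Z^4.
  H_2: rank ker ∂_2 − rank ∂_3 = (6 − 5) − 1 = 0, and the invariant factors of ∂_3 are all 1, so H_2 = 0.
  H_3: rank ker ∂_3 − rank ∂_4 = (1 − 1) − 0 = 0, and there is no ∂_4, so H_3 = 0.

As a check, the Euler characteristic is 10 − 18 + 6 − 1 = -3, which agrees with 1 − 4 + 0 − 0 = -3.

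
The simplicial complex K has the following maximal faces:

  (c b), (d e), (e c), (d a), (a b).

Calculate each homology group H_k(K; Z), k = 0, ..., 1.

H_0 ≅ Z,  H_1 ≅ Z.

We work with the vertex ordering a < b < c < d < e. The simplices of K, each written with vertices in increasing order, are:

  0-simplices (5): a, b, c, d, e
  1-simplices (5): ab, ad, bc, ce, de

Hence C_0 ≅ Z^5, C_1 ≅ Z^5.

The boundary map ∂_1: C_1 → C_0 sends each edge [p,q] (with p < q) to q − p. For instance
  ∂de = e − d.
The resulting 5×5 matrix has rank 4, and its Smith normal form has invariant factors (1,1,1,1).

Reading off H_k = ker ∂_k / im ∂_{k+1}:

  H_0: rank C_0 − rank ∂_1 = 5 − 4 = 1, and the invariant factors of ∂_1 are all 1, so H_0 ≅ Z.
  H_1: rank ker ∂_1 − rank ∂_2 = (5 − 4) − 0 = 1, and there is no ∂_2, so H_1 ≅ Z.

(K is a triangulation of the circle S^1.)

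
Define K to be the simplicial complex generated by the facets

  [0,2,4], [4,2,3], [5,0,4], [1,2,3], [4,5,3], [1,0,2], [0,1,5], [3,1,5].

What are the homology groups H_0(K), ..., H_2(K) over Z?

H_0 = Z,  H_1 = 0,  H_2 = Z.

Take the total order 0 < 1 < 2 < 3 < 4 < 5 on the vertex set. Then K (dimension 2) consists of the simplices:

  0-simplices (6): [0], [1], [2], [3], [4], [5]
  1-simplices (12): [0,1], [0,2], [0,4], [0,5], [1,2], [1,3], [1,5], [2,3], [2,4], [3,4], [3,5], [4,5]
  2-simplices (8): [0,1,2], [0,1,5], [0,2,4], [0,4,5], [1,2,3], [1,3,5], [2,3,4], [3,4,5]

Hence C_0 ≅ Z^6, C_1 ≅ Z^12, C_2 ≅ Z^8.

The boundary map ∂_1: C_1 → C_0 sends each edge [p,q] (with p < q) to q − p. For instance
  ∂[0,5] = [5] − [0].
The resulting 6×12 matrix has rank 5, and its Smith normal form has invariant factors (1,1,1,1,1).

∂_2: C_2 → C_1 acts by ∂[p,q,r] = [q,r] − [p,r] + [p,q]. For instance
  ∂[3,4,5] = [4,5] − [3,5] + [3,4],
  ∂[0,4,5] = [4,5] − [0,5] + [0,4].
This gives a 12×8 integer matrix of rank 7; reducing to Smith normal form yields diagonal entries (1,1,1,1,1,1,1).

From H_k ≅ ker(∂_k) / im(∂_{k+1}) we obtain:

  H_0: rank C_0 − rank ∂_1 = 6 − 5 = 1, and the invariant factors of ∂_1 are all 1, so H_0 ≅ Z.
  H_1: rank ker ∂_1 − rank ∂_2 = (12 − 5) − 7 = 0, and the invariant factors of ∂_2 are all 1, so H_1 ≅ 0.
  H_2: rank ker ∂_2 − rank ∂_3 = (8 − 7) − 0 = 1, and there is no ∂_3, so H_2 ≅ Z.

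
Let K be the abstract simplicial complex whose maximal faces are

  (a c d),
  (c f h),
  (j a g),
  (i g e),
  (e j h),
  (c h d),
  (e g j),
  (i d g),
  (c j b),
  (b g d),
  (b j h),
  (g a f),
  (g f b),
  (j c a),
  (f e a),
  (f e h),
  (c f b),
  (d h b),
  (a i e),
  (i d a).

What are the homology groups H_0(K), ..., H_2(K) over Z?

Take the total order a < b < c < d < e < f < g < h < i < j on the vertex set. Then K (dimension 2) consists of the simplices:

  0-simplices (10): a, b, c, d, e, f, g, h, i, j
  1-simplices (30): ac, ad, ae, af, ag, ai, aj, bc, bd, bf, bg, bh, bj, cd, cf, ch, cj, dg, dh, di, ef, eg, eh, ei, ej, fg, fh, gi, gj, hj
  2-simplices (20): acd, acj, adi, aef, aei, afg, agj, bcf, bcj, bdg, bdh, bfg, bhj, cdh, cfh, dgi, efh, egi, egj, ehj

so the chain groups are C_0 ≅ Z^10, C_1 ≅ Z^30, C_2 ≅ Z^20.

The boundary map ∂_1: C_1 → C_0 maps an edge to its endpoints' difference, ∂[p,q] = q − p. For instance
  ∂fh = h − f.
This gives a 10×30 integer matrix of rank 9; reducing to Smith normal form yields diagonal entries (1,1,1,1,1,1,1,1,1).

The boundary map ∂_2: C_2 → C_1 maps a triangle to the signed sum of its edges. For instance
  ∂ehj = hj − ej + eh,
  ∂acd = cd − ad + ac.
This gives a 30×20 integer matrix of rank 20; reducing to Smith normal form yields diagonal entries (1,1,1,1,1,1,1,1,1,1,1,1,1,1,1,1,1,1,1,2).

Reading off H_k = ker ∂_k / im ∂_{k+1}:

  H_0: rank C_0 − rank ∂_1 = 10 − 9 = 1, and the invariant factors of ∂_1 are all 1, so H_0 = Z.
  H_1: rank ker ∂_1 − rank ∂_2 = (30 − 9) − 20 = 1, and ∂_2 has invariant factor 2 > 1, so H_1 = Z ⊕ Z/2.
  H_2: rank ker ∂_2 − rank ∂_3 = (20 − 20) − 0 = 0, and there is no ∂_3, so H_2 = 0.

H_0 ≅ Z,  H_1 ≅ Z ⊕ Z/2,  H_2 = 0.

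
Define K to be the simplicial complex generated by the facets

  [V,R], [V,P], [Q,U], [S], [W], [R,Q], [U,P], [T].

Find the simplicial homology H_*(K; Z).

H_0 ≅ Z^4,  H_1 ≅ Z.

Fix the vertex order P < Q < R < S < T < U < V < W and write every simplex with vertices in increasing order. Then dim K = 1 and the simplices of K are:

  0-simplices (8): P, Q, R, S, T, U, V, W
  1-simplices (5): PU, PV, QR, QU, RV

Hence C_0 ≅ Z^8, C_1 ≅ Z^5.

Boundary ∂_1: C_1 → C_0 sends each edge [p,q] (with p < q) to q − p. For instance
  ∂RV = V − R.
As a 8×5 matrix over Z this has rank 4, with invariant factors (1,1,1,1).

Reading off H_k = ker ∂_k / im ∂_{k+1}:

  H_0: rank C_0 − rank ∂_1 = 8 − 4 = 4, and the invariant factors of ∂_1 are all 1, so H_0 = Z^4.
  H_1: rank ker ∂_1 − rank ∂_2 = (5 − 4) − 0 = 1, and there is no ∂_2, so H_1 = Z.

As a check, the Euler characteristic is 8 − 5 = 3, which agrees with 4 − 1 = 3.
(K is a triangulation of the disjoint union of the circle S^1 and a set of 3 points.)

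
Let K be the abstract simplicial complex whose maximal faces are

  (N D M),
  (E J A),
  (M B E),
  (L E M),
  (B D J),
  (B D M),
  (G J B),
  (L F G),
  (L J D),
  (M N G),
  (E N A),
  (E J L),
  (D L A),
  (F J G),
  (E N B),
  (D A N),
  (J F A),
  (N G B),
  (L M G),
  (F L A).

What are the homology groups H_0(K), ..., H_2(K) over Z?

Take the total order A < B < D < E < F < G < J < L < M < N on the vertex set. Then K (dimension 2) consists of the simplices:

  0-simplices (10): A, B, D, E, F, G, J, L, M, N
  1-simplices (30): AD, AE, AF, AJ, AL, AN, BD, BE, BG, BJ, BM, BN, DJ, DL, DM, DN, EJ, EL, EM, EN, FG, FJ, FL, GJ, GL, GM, GN, JL, LM, MN
  2-simplices (20): ADL, ADN, AEJ, AEN, AFJ, AFL, BDJ, BDM, BEM, BEN, BGJ, BGN, DJL, DMN, EJL, ELM, FGJ, FGL, GLM, GMN

so the chain groups are C_0 ≅ Z^10, C_1 ≅ Z^30, C_2 ≅ Z^20.

Boundary ∂_1: C_1 → C_0 is given by ∂[p,q] = [q] − [p].
This gives a 10×30 integer matrix of rank 9; reducing to Smith normal form yields diagonal entries (1,1,1,1,1,1,1,1,1).

Boundary ∂_2: C_2 → C_1 maps a triangle to the signed sum of its edges. For instance
  ∂AEJ = EJ − AJ + AE,
  ∂AEN = EN − AN + AE.
The resulting 30×20 matrix has rank 20, and its Smith normal form has invariant factors (1,1,1,1,1,1,1,1,1,1,1,1,1,1,1,1,1,1,1,2).

From H_k ≅ ker(∂_k) / im(∂_{k+1}) we obtain:

  H_0: rank C_0 − rank ∂_1 = 10 − 9 = 1, and the invariant factors of ∂_1 are all 1, so H_0 ≅ Z.
  H_1: rank ker ∂_1 − rank ∂_2 = (30 − 9) − 20 = 1, and ∂_2 has invariant factor 2 > 1, so H_1 ≅ Z × Z/2.
  H_2: rank ker ∂_2 − rank ∂_3 = (20 − 20) − 0 = 0, and there is no ∂_3, so H_2 ≅ 0.

As a check, the Euler characteristic is 10 − 30 + 20 = 0, which agrees with 1 − 1 + 0 = 0.

H_0 ≅ Z,  H_1 ≅ Z × Z/2,  H_2 = 0.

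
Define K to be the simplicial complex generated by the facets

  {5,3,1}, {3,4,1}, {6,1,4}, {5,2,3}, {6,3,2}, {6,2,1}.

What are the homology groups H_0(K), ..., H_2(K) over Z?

K has 6 vertices, 12 edges, 6 triangles.
rank ∂_0 = 0, rank ∂_1 = 5 ⇒ b_0 = 6 − 0 − 5 = 1; all invariant factors of ∂_1 are 1 so no torsion. So H_0 = Z.
rank ∂_1 = 5, rank ∂_2 = 6 ⇒ b_1 = 12 − 5 − 6 = 1; all invariant factors of ∂_2 are 1 so no torsion. So H_1 = Z.
rank ∂_2 = 6, rank ∂_3 = 0 ⇒ b_2 = 6 − 6 − 0 = 0. So H_2 = 0.

H_0 ≅ Z,  H_1 ≅ Z,  H_2 = 0.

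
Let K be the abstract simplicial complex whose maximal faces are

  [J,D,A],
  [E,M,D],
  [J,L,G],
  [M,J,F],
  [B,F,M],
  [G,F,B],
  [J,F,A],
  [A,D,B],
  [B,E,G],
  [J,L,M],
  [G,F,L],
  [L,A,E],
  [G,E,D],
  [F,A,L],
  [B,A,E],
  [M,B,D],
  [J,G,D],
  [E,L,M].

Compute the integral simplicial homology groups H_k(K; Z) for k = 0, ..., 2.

Order the vertices as A < B < D < E < F < G < J < L < M. Listing each simplex with vertices in this order, K has dimension 2 with simplices:

  0-simplices (9): A, B, D, E, F, G, J, L, M
  1-simplices (27): AB, AD, AE, AF, AJ, AL, BD, BE, BF, BG, BM, DE, DG, DJ, DM, EG, EL, EM, FG, FJ, FL, FM, GJ, GL, JL, JM, LM
  2-simplices (18): ABD, ABE, ADJ, AEL, AFJ, AFL, BDM, BEG, BFG, BFM, DEG, DEM, DGJ, ELM, FGL, FJM, GJL, JLM

giving chain groups C_0 ≅ Z^9, C_1 ≅ Z^27, C_2 ≅ Z^18.

Boundary ∂_1: C_1 → C_0 maps an edge to its endpoints' difference, ∂[p,q] = q − p.
The resulting 9×27 matrix has rank 8, and its Smith normal form has invariant factors (1,1,1,1,1,1,1,1).

The boundary map ∂_2: C_2 → C_1 maps a triangle to the signed sum of its edges. For instance
  ∂BDM = DM − BM + BD,
  ∂AFL = FL − AL + AF.
The resulting 27×18 matrix has rank 18, and its Smith normal form has invariant factors (1,1,1,1,1,1,1,1,1,1,1,1,1,1,1,1,1,2).

Now H_k = ker ∂_k / im ∂_{k+1}, so:

  H_0: rank C_0 − rank ∂_1 = 9 − 8 = 1, and the invariant factors of ∂_1 are all 1, so H_0 ≅ Z.
  H_1: rank ker ∂_1 − rank ∂_2 = (27 − 8) − 18 = 1, and ∂_2 has invariant factor 2 > 1, so H_1 ≅ Z ⊕ Z/2.
  H_2: rank ker ∂_2 − rank ∂_3 = (18 − 18) − 0 = 0, and there is no ∂_3, so H_2 ≅ 0.

H_0 ≅ Z,  H_1 ≅ Z ⊕ Z/2,  H_2 = 0.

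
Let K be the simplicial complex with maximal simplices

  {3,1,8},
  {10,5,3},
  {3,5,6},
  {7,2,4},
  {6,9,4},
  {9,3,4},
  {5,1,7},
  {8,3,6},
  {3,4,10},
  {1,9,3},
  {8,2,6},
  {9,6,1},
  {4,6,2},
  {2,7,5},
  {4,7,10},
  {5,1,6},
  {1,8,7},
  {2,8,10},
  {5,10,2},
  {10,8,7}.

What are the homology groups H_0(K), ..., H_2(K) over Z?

H_0 = Z,  H_1 = Z × Z/2,  H_2 = 0.

Take the total order 1 < 2 < 3 < 4 < 5 < 6 < 7 < 8 < 9 < 10 on the vertex set. Then K (dimension 2) consists of the simplices:

  0-simplices (10): [1], [2], [3], [4], [5], [6], [7], [8], [9], [10]
  1-simplices (30): (30 of them)
  2-simplices (20): (20 of them)

giving chain groups C_0 ≅ Z^10, C_1 ≅ Z^30, C_2 ≅ Z^20.

The boundary map ∂_1: C_1 → C_0 is given by ∂[p,q] = [q] − [p]. For instance
  ∂[3,4] = [4] − [3].
The 10×30 boundary matrix has rank 9 and Smith normal form diag(1,1,1,1,1,1,1,1,1).

The boundary map ∂_2: C_2 → C_1 sends each 2-simplex [p,q,r] to [q,r] − [p,r] + [p,q]. For instance
  ∂[2,5,7] = [5,7] − [2,7] + [2,5],
  ∂[1,5,6] = [5,6] − [1,6] + [1,5].
This gives a 30×20 integer matrix of rank 20; reducing to Smith normal form yields diagonal entries (1,1,1,1,1,1,1,1,1,1,1,1,1,1,1,1,1,1,1,2).

Now H_k = ker ∂_k / im ∂_{k+1}, so:

  H_0: rank C_0 − rank ∂_1 = 10 − 9 = 1, and the invariant factors of ∂_1 are all 1, so H_0 ≅ Z.
  H_1: rank ker ∂_1 − rank ∂_2 = (30 − 9) − 20 = 1, and ∂_2 has invariant factor 2 > 1, so H_1 ≅ Z × Z/2.
  H_2: rank ker ∂_2 − rank ∂_3 = (20 − 20) − 0 = 0, and there is no ∂_3, so H_2 ≅ 0.

As a check, the Euler characteristic is 10 − 30 + 20 = 0, which agrees with 1 − 1 + 0 = 0.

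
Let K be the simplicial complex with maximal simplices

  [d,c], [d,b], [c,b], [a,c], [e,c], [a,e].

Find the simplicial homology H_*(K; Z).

H_0 = Z,  H_1 = Z^2.

We work with the vertex ordering a < b < c < d < e. The simplices of K, each written with vertices in increasing order, are:

  0-simplices (5): a, b, c, d, e
  1-simplices (6): ac, ae, bc, bd, cd, ce

so the chain groups are C_0 ≅ Z^5, C_1 ≅ Z^6.

The boundary map ∂_1: C_1 → C_0 is given by ∂[p,q] = [q] − [p]. For instance
  ∂bc = c − b.
The resulting 5×6 matrix has rank 4, and its Smith normal form has invariant factors (1,1,1,1).

Now H_k = ker ∂_k / im ∂_{k+1}, so:

  H_0: rank C_0 − rank ∂_1 = 5 − 4 = 1, and the invariant factors of ∂_1 are all 1, so H_0 ≅ Z.
  H_1: rank ker ∂_1 − rank ∂_2 = (6 − 4) − 0 = 2, and there is no ∂_2, so H_1 ≅ Z^2.

As a check, the Euler characteristic is 5 − 6 = -1, which agrees with 1 − 2 = -1.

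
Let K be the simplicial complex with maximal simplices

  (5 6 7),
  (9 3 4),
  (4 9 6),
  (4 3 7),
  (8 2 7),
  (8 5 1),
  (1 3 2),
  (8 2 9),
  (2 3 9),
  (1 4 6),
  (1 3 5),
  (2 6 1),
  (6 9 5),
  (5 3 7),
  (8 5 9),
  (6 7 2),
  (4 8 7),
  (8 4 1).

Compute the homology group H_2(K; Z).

H_2 ≅ Z.

Fix the vertex order 1 < 2 < 3 < 4 < 5 < 6 < 7 < 8 < 9 and write every simplex with vertices in increasing order. Then dim K = 2 and the simplices of K are:

  0-simplices (9): [1], [2], [3], [4], [5], [6], [7], [8], [9]
  1-simplices (27): (27 of them)
  2-simplices (18): [1,2,3], [1,2,6], [1,3,5], [1,4,6], [1,4,8], [1,5,8], [2,3,9], [2,6,7], [2,7,8], [2,8,9], [3,4,7], [3,4,9], [3,5,7], [4,6,9], [4,7,8], [5,6,7], [5,6,9], [5,8,9]

so the chain groups are C_0 ≅ Z^9, C_1 ≅ Z^27, C_2 ≅ Z^18.

Boundary ∂_1: C_1 → C_0 sends each edge [p,q] (with p < q) to q − p. For instance
  ∂[1,5] = [5] − [1].
The 9×27 boundary matrix has rank 8 and Smith normal form diag(1,1,1,1,1,1,1,1).

Boundary ∂_2: C_2 → C_1 sends each 2-simplex [p,q,r] to [q,r] − [p,r] + [p,q]. For instance
  ∂[1,3,5] = [3,5] − [1,5] + [1,3],
  ∂[1,5,8] = [5,8] − [1,8] + [1,5].
This gives a 27×18 integer matrix of rank 17; reducing to Smith normal form yields diagonal entries (1,1,1,1,1,1,1,1,1,1,1,1,1,1,1,1,1).

Reading off H_k = ker ∂_k / im ∂_{k+1}:

  H_2: rank ker ∂_2 − rank ∂_3 = (18 − 17) − 0 = 1, and there is no ∂_3, so H_2 ≅ Z.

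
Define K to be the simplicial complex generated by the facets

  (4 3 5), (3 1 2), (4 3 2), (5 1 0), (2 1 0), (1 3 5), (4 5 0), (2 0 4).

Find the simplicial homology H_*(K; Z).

H_0 = Z,  H_1 = 0,  H_2 = Z.

K has 6 vertices, 12 edges, 8 triangles.
rank ∂_0 = 0, rank ∂_1 = 5 ⇒ b_0 = 6 − 0 − 5 = 1; all invariant factors of ∂_1 are 1 so no torsion. So H_0 ≅ Z.
rank ∂_1 = 5, rank ∂_2 = 7 ⇒ b_1 = 12 − 5 − 7 = 0; all invariant factors of ∂_2 are 1 so no torsion. So H_1 ≅ 0.
rank ∂_2 = 7, rank ∂_3 = 0 ⇒ b_2 = 8 − 7 − 0 = 1. So H_2 ≅ Z.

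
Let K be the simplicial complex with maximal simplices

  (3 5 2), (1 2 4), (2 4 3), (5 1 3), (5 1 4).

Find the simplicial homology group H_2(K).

K has 5 vertices, 10 edges, 5 triangles.
rank ∂_2 = 5, rank ∂_3 = 0 ⇒ b_2 = 5 − 5 − 0 = 0. So H_2 = 0.

H_2 = 0.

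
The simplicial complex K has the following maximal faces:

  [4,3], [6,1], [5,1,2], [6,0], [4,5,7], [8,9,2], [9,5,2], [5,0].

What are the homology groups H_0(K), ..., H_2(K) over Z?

H_0 = Z,  H_1 = Z,  H_2 = 0.

Fix the vertex order 0 < 1 < 2 < 3 < 4 < 5 < 6 < 7 < 8 < 9 and write every simplex with vertices in increasing order. Then dim K = 2 and the simplices of K are:

  0-simplices (10): [0], [1], [2], [3], [4], [5], [6], [7], [8], [9]
  1-simplices (14): [0,5], [0,6], [1,2], [1,5], [1,6], [2,5], [2,8], [2,9], [3,4], [4,5], [4,7], [5,7], [5,9], [8,9]
  2-simplices (4): [1,2,5], [2,5,9], [2,8,9], [4,5,7]

giving chain groups C_0 ≅ Z^10, C_1 ≅ Z^14, C_2 ≅ Z^4.

The boundary map ∂_1: C_1 → C_0 maps an edge to its endpoints' difference, ∂[p,q] = q − p.
As a 10×14 matrix over Z this has rank 9, with invariant factors (1,1,1,1,1,1,1,1,1).

∂_2: C_2 → C_1 maps a triangle to the signed sum of its edges. For instance
  ∂[2,8,9] = [8,9] − [2,9] + [2,8],
  ∂[4,5,7] = [5,7] − [4,7] + [4,5].
This gives a 14×4 integer matrix of rank 4; reducing to Smith normal form yields diagonal entries (1,1,1,1).

Reading off H_k = ker ∂_k / im ∂_{k+1}:

  H_0: rank C_0 − rank ∂_1 = 10 − 9 = 1, and the invariant factors of ∂_1 are all 1, so H_0 = Z.
  H_1: rank ker ∂_1 − rank ∂_2 = (14 − 9) − 4 = 1, and the invariant factors of ∂_2 are all 1, so H_1 = Z.
  H_2: rank ker ∂_2 − rank ∂_3 = (4 − 4) − 0 = 0, and there is no ∂_3, so H_2 = 0.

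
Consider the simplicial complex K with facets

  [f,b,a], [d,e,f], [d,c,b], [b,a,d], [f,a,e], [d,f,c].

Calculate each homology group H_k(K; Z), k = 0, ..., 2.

H_0 = Z,  H_1 = Z,  H_2 = 0.

Order the vertices as a < b < c < d < e < f. Listing each simplex with vertices in this order, K has dimension 2 with simplices:

  0-simplices (6): a, b, c, d, e, f
  1-simplices (12): ab, ad, ae, af, bc, bd, bf, cd, cf, de, df, ef
  2-simplices (6): abd, abf, aef, bcd, cdf, def

so the chain groups are C_0 ≅ Z^6, C_1 ≅ Z^12, C_2 ≅ Z^6.

∂_1: C_1 → C_0 maps an edge to its endpoints' difference, ∂[p,q] = q − p. For instance
  ∂bc = c − b.
The resulting 6×12 matrix has rank 5, and its Smith normal form has invariant factors (1,1,1,1,1).

The boundary map ∂_2: C_2 → C_1 acts by ∂[p,q,r] = [q,r] − [p,r] + [p,q]. For instance
  ∂def = ef − df + de,
  ∂abf = bf − af + ab.
As a 12×6 matrix over Z this has rank 6, with invariant factors (1,1,1,1,1,1).

Reading off H_k = ker ∂_k / im ∂_{k+1}:

  H_0: rank C_0 − rank ∂_1 = 6 − 5 = 1, and the invariant factors of ∂_1 are all 1, so H_0 = Z.
  H_1: rank ker ∂_1 − rank ∂_2 = (12 − 5) − 6 = 1, and the invariant factors of ∂_2 are all 1, so H_1 = Z.
  H_2: rank ker ∂_2 − rank ∂_3 = (6 − 6) − 0 = 0, and there is no ∂_3, so H_2 = 0.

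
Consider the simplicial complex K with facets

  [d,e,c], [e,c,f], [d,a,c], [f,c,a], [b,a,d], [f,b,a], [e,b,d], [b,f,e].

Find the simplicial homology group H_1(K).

Take the total order a < b < c < d < e < f on the vertex set. Then K (dimension 2) consists of the simplices:

  0-simplices (6): a, b, c, d, e, f
  1-simplices (12): ab, ac, ad, af, bd, be, bf, cd, ce, cf, de, ef
  2-simplices (8): abd, abf, acd, acf, bde, bef, cde, cef

so the chain groups are C_0 ≅ Z^6, C_1 ≅ Z^12, C_2 ≅ Z^8.

∂_1: C_1 → C_0 is given by ∂[p,q] = [q] − [p].
The 6×12 boundary matrix has rank 5 and Smith normal form diag(1,1,1,1,1).

∂_2: C_2 → C_1 maps a triangle to the signed sum of its edges. For instance
  ∂cde = de − ce + cd,
  ∂abd = bd − ad + ab.
As a 12×8 matrix over Z this has rank 7, with invariant factors (1,1,1,1,1,1,1).

From H_k ≅ ker(∂_k) / im(∂_{k+1}) we obtain:

  H_1: rank ker ∂_1 − rank ∂_2 = (12 − 5) − 7 = 0, and the invariant factors of ∂_2 are all 1, so H_1 ≅ 0.

H_1 ≅ 0.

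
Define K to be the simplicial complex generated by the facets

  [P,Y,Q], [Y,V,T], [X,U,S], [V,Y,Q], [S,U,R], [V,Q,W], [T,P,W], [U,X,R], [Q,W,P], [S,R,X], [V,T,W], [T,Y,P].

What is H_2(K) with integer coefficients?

H_2 = Z^2.

Order the vertices as P < Q < R < S < T < U < V < W < X < Y. Listing each simplex with vertices in this order, K has dimension 2 with simplices:

  0-simplices (10): P, Q, R, S, T, U, V, W, X, Y
  1-simplices (18): PQ, PT, PW, PY, QV, QW, QY, RS, RU, RX, SU, SX, TV, TW, TY, UX, VW, VY
  2-simplices (12): PQW, PQY, PTW, PTY, QVW, QVY, RSU, RSX, RUX, SUX, TVW, TVY

so the chain groups are C_0 ≅ Z^10, C_1 ≅ Z^18, C_2 ≅ Z^12.

The boundary map ∂_1: C_1 → C_0 is given by ∂[p,q] = [q] − [p].
This gives a 10×18 integer matrix of rank 8; reducing to Smith normal form yields diagonal entries (1,1,1,1,1,1,1,1).

∂_2: C_2 → C_1 acts by ∂[p,q,r] = [q,r] − [p,r] + [p,q]. For instance
  ∂TVW = VW − TW + TV,
  ∂TVY = VY − TY + TV.
This gives a 18×12 integer matrix of rank 10; reducing to Smith normal form yields diagonal entries (1,1,1,1,1,1,1,1,1,1).

Computing H_k = (kernel of ∂_k) / (image of ∂_{k+1}):

  H_2: rank ker ∂_2 − rank ∂_3 = (12 − 10) − 0 = 2, and there is no ∂_3, so H_2 ≅ Z^2.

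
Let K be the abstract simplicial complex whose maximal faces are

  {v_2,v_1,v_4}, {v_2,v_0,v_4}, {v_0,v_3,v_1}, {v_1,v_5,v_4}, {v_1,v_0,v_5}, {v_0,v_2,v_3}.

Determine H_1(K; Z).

H_1 = Z.

Take the total order v_0 < v_1 < v_2 < v_3 < v_4 < v_5 on the vertex set. Then K (dimension 2) consists of the simplices:

  0-simplices (6): [v_0], [v_1], [v_2], [v_3], [v_4], [v_5]
  1-simplices (12): [v_0,v_1], [v_0,v_2], [v_0,v_3], [v_0,v_4], [v_0,v_5], [v_1,v_2], [v_1,v_3], [v_1,v_4], [v_1,v_5], [v_2,v_3], [v_2,v_4], [v_4,v_5]
  2-simplices (6): [v_0,v_1,v_3], [v_0,v_1,v_5], [v_0,v_2,v_3], [v_0,v_2,v_4], [v_1,v_2,v_4], [v_1,v_4,v_5]

Hence C_0 ≅ Z^6, C_1 ≅ Z^12, C_2 ≅ Z^6.

Boundary ∂_1: C_1 → C_0 maps an edge to its endpoints' difference, ∂[p,q] = q − p. For instance
  ∂[v_1,v_5] = [v_5] − [v_1].
The resulting 6×12 matrix has rank 5, and its Smith normal form has invariant factors (1,1,1,1,1).

The boundary map ∂_2: C_2 → C_1 acts by ∂[p,q,r] = [q,r] − [p,r] + [p,q]. For instance
  ∂[v_0,v_1,v_5] = [v_1,v_5] − [v_0,v_5] + [v_0,v_1],
  ∂[v_1,v_2,v_4] = [v_2,v_4] − [v_1,v_4] + [v_1,v_2].
This gives a 12×6 integer matrix of rank 6; reducing to Smith normal form yields diagonal entries (1,1,1,1,1,1).

Now H_k = ker ∂_k / im ∂_{k+1}, so:

  H_1: rank ker ∂_1 − rank ∂_2 = (12 − 5) − 6 = 1, and the invariant factors of ∂_2 are all 1, so H_1 ≅ Z.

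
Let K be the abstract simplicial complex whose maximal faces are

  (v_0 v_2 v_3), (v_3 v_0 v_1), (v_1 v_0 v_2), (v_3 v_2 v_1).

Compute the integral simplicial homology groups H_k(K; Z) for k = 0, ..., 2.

Order the vertices as v_0 < v_1 < v_2 < v_3. Listing each simplex with vertices in this order, K has dimension 2 with simplices:

  0-simplices (4): [v_0], [v_1], [v_2], [v_3]
  1-simplices (6): [v_0,v_1], [v_0,v_2], [v_0,v_3], [v_1,v_2], [v_1,v_3], [v_2,v_3]
  2-simplices (4): [v_0,v_1,v_2], [v_0,v_1,v_3], [v_0,v_2,v_3], [v_1,v_2,v_3]

Hence C_0 ≅ Z^4, C_1 ≅ Z^6, C_2 ≅ Z^4.

Boundary ∂_1: C_1 → C_0 is given by ∂[p,q] = [q] − [p]. For instance
  ∂[v_0,v_2] = [v_2] − [v_0].
The 4×6 boundary matrix has rank 3 and Smith normal form diag(1,1,1).

∂_2: C_2 → C_1 acts by ∂[p,q,r] = [q,r] − [p,r] + [p,q]. For instance
  ∂[v_0,v_2,v_3] = [v_2,v_3] − [v_0,v_3] + [v_0,v_2],
  ∂[v_0,v_1,v_2] = [v_1,v_2] − [v_0,v_2] + [v_0,v_1].
This gives a 6×4 integer matrix of rank 3; reducing to Smith normal form yields diagonal entries (1,1,1).

Now H_k = ker ∂_k / im ∂_{k+1}, so:

  H_0: rank C_0 − rank ∂_1 = 4 − 3 = 1, and the invariant factors of ∂_1 are all 1, so H_0 = Z.
  H_1: rank ker ∂_1 − rank ∂_2 = (6 − 3) − 3 = 0, and the invariant factors of ∂_2 are all 1, so H_1 = 0.
  H_2: rank ker ∂_2 − rank ∂_3 = (4 − 3) − 0 = 1, and there is no ∂_3, so H_2 = Z.

H_0 = Z,  H_1 = 0,  H_2 = Z.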